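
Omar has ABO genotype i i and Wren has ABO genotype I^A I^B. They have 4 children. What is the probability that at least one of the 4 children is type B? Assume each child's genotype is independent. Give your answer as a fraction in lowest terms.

ABO cross i i × I^A I^B → 1/2 A, 1/2 B.
So P(type B) = 1/2 per child.
P(none) = (1/2)^4 = 1/16; P(at least one) = 1 − 1/16 = 15/16.

15/16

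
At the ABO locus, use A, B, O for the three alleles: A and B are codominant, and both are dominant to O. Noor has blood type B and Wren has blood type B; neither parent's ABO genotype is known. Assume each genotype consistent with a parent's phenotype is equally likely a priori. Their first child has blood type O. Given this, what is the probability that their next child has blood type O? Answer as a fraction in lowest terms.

1/4

Possible genotypes: Noor ∈ {BB, BO}; Wren ∈ {BB, BO}.
Weight each parental genotype pair by prior × P(type-O child):
  BO × BO: posterior weight 1; P(next child type O) = 1/4.
Weighted sum = 1/4.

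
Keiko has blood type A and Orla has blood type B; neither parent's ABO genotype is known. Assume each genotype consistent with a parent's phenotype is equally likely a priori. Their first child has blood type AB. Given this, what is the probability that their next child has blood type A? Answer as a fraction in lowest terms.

5/36

Possible genotypes: Keiko ∈ {I^A I^A, I^A i}; Orla ∈ {I^B I^B, I^B i}.
Weight each parental genotype pair by prior × P(type-AB child):
  I^A I^A × I^B I^B: posterior weight 4/9; P(next child type A) = 0.
  I^A I^A × I^B i: posterior weight 2/9; P(next child type A) = 1/2.
  I^A i × I^B I^B: posterior weight 2/9; P(next child type A) = 0.
  I^A i × I^B i: posterior weight 1/9; P(next child type A) = 1/4.
Weighted sum = 5/36.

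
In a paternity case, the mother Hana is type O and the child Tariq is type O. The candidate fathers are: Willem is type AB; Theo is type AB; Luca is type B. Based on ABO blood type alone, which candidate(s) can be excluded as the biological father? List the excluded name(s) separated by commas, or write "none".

Willem, Theo

A candidate is excluded only if no genotype consistent with his phenotype could produce a type O child with a type O mother.
Willem (type AB): no genotype consistent with that phenotype can produce a type-O child with a type-O mother.
Theo (type AB): no genotype consistent with that phenotype can produce a type-O child with a type-O mother.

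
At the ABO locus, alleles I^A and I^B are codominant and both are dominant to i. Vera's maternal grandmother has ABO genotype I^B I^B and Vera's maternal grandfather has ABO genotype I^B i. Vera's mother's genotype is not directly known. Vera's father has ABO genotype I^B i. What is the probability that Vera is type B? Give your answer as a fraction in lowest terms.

7/8

Vera's mother's ABO genotype from I^B I^B × I^B i: 1/2 I^B I^B, 1/2 I^B i.
Crossing each possibility with the father I^B i and summing P(type B): 1/2·1 + 1/2·3/4 = 7/8.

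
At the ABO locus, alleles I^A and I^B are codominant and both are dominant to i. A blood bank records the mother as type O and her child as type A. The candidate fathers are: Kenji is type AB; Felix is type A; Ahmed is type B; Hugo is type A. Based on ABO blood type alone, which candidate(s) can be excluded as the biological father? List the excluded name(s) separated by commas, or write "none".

Ahmed

A candidate is excluded only if no genotype consistent with his phenotype could produce a type A child with a type O mother.
Ahmed (type B): no genotype consistent with that phenotype can produce a type-A child with a type-O mother.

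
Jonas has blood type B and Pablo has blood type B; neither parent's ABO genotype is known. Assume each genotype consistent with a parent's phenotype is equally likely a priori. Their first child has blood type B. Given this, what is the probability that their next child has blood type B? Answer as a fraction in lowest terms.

19/20

Possible genotypes: Jonas ∈ {BB, BO}; Pablo ∈ {BB, BO}.
Weight each parental genotype pair by prior × P(type-B child):
  BB × BB: posterior weight 4/15; P(next child type B) = 1.
  BB × BO: posterior weight 4/15; P(next child type B) = 1.
  BO × BB: posterior weight 4/15; P(next child type B) = 1.
  BO × BO: posterior weight 1/5; P(next child type B) = 3/4.
Weighted sum = 19/20.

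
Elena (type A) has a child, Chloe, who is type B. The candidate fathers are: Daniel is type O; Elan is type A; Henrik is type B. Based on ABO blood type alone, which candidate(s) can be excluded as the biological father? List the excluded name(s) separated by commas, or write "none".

A candidate is excluded only if no genotype consistent with his phenotype could produce a type B child with a type A mother.
Daniel (type O): no genotype consistent with that phenotype can produce a type-B child with a type-A mother.
Elan (type A): no genotype consistent with that phenotype can produce a type-B child with a type-A mother.

Daniel, Elan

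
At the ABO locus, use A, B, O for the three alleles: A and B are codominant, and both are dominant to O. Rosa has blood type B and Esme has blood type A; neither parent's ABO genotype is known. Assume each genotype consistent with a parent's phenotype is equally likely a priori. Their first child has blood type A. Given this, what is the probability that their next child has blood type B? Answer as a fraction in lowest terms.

Possible genotypes: Rosa ∈ {BB, BO}; Esme ∈ {AA, AO}.
Weight each parental genotype pair by prior × P(type-A child):
  BO × AA: posterior weight 2/3; P(next child type B) = 0.
  BO × AO: posterior weight 1/3; P(next child type B) = 1/4.
Weighted sum = 1/12.

1/12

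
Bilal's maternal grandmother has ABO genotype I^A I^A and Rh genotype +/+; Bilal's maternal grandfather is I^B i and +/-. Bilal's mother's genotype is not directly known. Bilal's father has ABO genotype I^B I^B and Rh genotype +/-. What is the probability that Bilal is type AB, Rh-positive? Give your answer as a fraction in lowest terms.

Bilal's mother's ABO genotype from I^A I^A × I^B i: 1/2 I^A I^B, 1/2 I^A i.
Crossing each possibility with the father I^B I^B and summing P(type AB): 1/2·1/2 + 1/2·1/2 = 1/2.
Similarly for Rh via the mother's Rh distribution: P(Rh+) = 7/8.
Independent loci: 1/2 × 7/8 = 7/16.

7/16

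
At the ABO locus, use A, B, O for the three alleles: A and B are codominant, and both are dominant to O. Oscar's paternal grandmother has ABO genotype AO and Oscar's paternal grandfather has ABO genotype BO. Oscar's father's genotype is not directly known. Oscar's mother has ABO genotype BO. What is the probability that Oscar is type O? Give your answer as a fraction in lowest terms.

1/4

Oscar's father's ABO genotype from AO × BO: 1/4 AB, 1/4 AO, 1/4 BO, 1/4 OO.
Crossing each possibility with the mother BO and summing P(type O): 1/4·0 + 1/4·1/4 + 1/4·1/4 + 1/4·1/2 = 1/4.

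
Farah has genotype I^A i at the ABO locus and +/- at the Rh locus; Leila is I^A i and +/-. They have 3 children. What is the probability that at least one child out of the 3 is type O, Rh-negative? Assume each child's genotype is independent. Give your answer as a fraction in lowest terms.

ABO cross I^A i × I^A i → 1/4 O, 3/4 A.
Rh cross +/- × +/- → 3/4 Rh+, 1/4 Rh-; so P(type O, Rh-negative) = 1/4 × 1/4 = 1/16 per child.
P(none) = (15/16)^3 = 3375/4096; P(at least one) = 1 − 3375/4096 = 721/4096.

721/4096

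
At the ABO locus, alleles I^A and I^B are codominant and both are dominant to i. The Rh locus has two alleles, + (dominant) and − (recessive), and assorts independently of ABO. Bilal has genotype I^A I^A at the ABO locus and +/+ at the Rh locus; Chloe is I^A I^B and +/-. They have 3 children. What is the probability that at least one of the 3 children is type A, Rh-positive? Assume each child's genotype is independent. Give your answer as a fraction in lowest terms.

ABO cross I^A I^A × I^A I^B → 1/2 A, 1/2 AB.
Rh cross +/+ × +/- → 1 Rh+; so P(type A, Rh-positive) = 1/2 × 1 = 1/2 per child.
P(none) = (1/2)^3 = 1/8; P(at least one) = 1 − 1/8 = 7/8.

7/8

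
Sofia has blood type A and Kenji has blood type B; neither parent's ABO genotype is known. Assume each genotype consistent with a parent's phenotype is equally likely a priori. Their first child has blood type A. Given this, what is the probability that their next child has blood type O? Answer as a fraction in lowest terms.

Possible genotypes: Sofia ∈ {AA, AO}; Kenji ∈ {BB, BO}.
Weight each parental genotype pair by prior × P(type-A child):
  AA × BO: posterior weight 2/3; P(next child type O) = 0.
  AO × BO: posterior weight 1/3; P(next child type O) = 1/4.
Weighted sum = 1/12.

1/12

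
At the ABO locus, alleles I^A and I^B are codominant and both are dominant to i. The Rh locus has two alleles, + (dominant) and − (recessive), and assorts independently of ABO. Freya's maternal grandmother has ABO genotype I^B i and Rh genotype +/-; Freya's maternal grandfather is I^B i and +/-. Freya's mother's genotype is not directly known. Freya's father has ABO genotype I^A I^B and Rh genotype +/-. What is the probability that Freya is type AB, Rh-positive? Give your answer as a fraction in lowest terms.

Freya's mother's ABO genotype from I^B i × I^B i: 1/4 I^B I^B, 1/2 I^B i, 1/4 i i.
Crossing each possibility with the father I^A I^B and summing P(type AB): 1/4·1/2 + 1/2·1/4 + 1/4·0 = 1/4.
Similarly for Rh via the mother's Rh distribution: P(Rh+) = 3/4.
Independent loci: 1/4 × 3/4 = 3/16.

3/16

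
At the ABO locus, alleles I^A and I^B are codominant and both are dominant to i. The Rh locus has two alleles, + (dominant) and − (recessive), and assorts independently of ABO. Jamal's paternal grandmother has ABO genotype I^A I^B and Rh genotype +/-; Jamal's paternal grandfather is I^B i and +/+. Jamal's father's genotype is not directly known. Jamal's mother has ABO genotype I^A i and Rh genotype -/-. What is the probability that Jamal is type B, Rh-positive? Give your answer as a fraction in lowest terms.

Jamal's father's ABO genotype from I^A I^B × I^B i: 1/4 I^A I^B, 1/4 I^A i, 1/4 I^B I^B, 1/4 I^B i.
Crossing each possibility with the mother I^A i and summing P(type B): 1/4·1/4 + 1/4·0 + 1/4·1/2 + 1/4·1/4 = 1/4.
Similarly for Rh via the father's Rh distribution: P(Rh+) = 3/4.
Independent loci: 1/4 × 3/4 = 3/16.

3/16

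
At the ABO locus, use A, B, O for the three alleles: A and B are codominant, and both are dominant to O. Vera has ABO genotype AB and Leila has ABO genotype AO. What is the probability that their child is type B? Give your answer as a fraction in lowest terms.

1/4

ABO cross AB × AO → offspring phenotypes: 1/2 A, 1/4 B, 1/4 AB.
So P(type B) = 1/4.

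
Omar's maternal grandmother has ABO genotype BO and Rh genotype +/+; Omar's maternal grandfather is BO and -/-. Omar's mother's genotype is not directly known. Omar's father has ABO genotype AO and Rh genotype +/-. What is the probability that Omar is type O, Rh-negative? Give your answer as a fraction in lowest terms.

1/16

Omar's mother's ABO genotype from BO × BO: 1/4 BB, 1/2 BO, 1/4 OO.
Crossing each possibility with the father AO and summing P(type O): 1/4·0 + 1/2·1/4 + 1/4·1/2 = 1/4.
Similarly for Rh via the mother's Rh distribution: P(Rh-) = 1/4.
Independent loci: 1/4 × 1/4 = 1/16.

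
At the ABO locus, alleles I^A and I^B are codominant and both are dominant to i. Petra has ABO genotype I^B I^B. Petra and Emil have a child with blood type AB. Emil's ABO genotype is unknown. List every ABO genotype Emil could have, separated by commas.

For each candidate genotype of Emil, check whether crossing it with I^B I^B can produce every observed child phenotype.
  I^A I^A → possible child types {AB} ✓
  I^A I^B → possible child types {B, AB} ✓
  I^A i → possible child types {B, AB} ✓
  I^B I^B → possible child types {B} ✗
  I^B i → possible child types {B} ✗
  i i → possible child types {B} ✗

I^A I^A, I^A I^B, I^A i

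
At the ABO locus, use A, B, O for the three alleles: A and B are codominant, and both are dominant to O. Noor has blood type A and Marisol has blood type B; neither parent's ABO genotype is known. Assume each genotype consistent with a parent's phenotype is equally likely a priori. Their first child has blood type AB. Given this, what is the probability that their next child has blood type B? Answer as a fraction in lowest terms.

Possible genotypes: Noor ∈ {AA, AO}; Marisol ∈ {BB, BO}.
Weight each parental genotype pair by prior × P(type-AB child):
  AA × BB: posterior weight 4/9; P(next child type B) = 0.
  AA × BO: posterior weight 2/9; P(next child type B) = 0.
  AO × BB: posterior weight 2/9; P(next child type B) = 1/2.
  AO × BO: posterior weight 1/9; P(next child type B) = 1/4.
Weighted sum = 5/36.

5/36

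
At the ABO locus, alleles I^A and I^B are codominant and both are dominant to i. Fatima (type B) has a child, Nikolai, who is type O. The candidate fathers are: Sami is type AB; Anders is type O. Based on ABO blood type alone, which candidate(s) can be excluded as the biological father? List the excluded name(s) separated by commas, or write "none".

A candidate is excluded only if no genotype consistent with his phenotype could produce a type O child with a type B mother.
Sami (type AB): no genotype consistent with that phenotype can produce a type-O child with a type-B mother.

Sami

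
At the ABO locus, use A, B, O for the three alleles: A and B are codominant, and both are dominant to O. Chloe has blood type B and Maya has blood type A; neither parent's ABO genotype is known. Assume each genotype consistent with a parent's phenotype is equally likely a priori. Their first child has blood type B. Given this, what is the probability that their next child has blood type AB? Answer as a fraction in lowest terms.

Possible genotypes: Chloe ∈ {BB, BO}; Maya ∈ {AA, AO}.
Weight each parental genotype pair by prior × P(type-B child):
  BB × AO: posterior weight 2/3; P(next child type AB) = 1/2.
  BO × AO: posterior weight 1/3; P(next child type AB) = 1/4.
Weighted sum = 5/12.

5/12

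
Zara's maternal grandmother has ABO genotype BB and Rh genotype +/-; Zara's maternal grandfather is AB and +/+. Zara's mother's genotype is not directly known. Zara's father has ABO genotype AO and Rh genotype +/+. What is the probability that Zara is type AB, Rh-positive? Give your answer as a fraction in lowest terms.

Zara's mother's ABO genotype from BB × AB: 1/2 AB, 1/2 BB.
Crossing each possibility with the father AO and summing P(type AB): 1/2·1/4 + 1/2·1/2 = 3/8.
Similarly for Rh via the mother's Rh distribution: P(Rh+) = 1.
Independent loci: 3/8 × 1 = 3/8.

3/8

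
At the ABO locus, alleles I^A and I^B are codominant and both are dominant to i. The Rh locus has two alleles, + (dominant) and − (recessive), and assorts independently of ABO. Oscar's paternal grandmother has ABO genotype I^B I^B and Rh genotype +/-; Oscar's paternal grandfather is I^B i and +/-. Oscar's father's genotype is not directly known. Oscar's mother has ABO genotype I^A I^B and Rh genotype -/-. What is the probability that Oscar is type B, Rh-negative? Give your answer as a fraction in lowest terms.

Oscar's father's ABO genotype from I^B I^B × I^B i: 1/2 I^B I^B, 1/2 I^B i.
Crossing each possibility with the mother I^A I^B and summing P(type B): 1/2·1/2 + 1/2·1/2 = 1/2.
Similarly for Rh via the father's Rh distribution: P(Rh-) = 1/2.
Independent loci: 1/2 × 1/2 = 1/4.

1/4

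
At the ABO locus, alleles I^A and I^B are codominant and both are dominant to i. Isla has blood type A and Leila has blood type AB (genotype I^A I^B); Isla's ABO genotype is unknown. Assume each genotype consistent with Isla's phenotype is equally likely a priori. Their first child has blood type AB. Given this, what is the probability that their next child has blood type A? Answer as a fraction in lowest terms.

Possible genotypes: Isla ∈ {I^A I^A, I^A i}; Leila ∈ {I^A I^B}.
Weight each parental genotype pair by prior × P(type-AB child):
  I^A I^A × I^A I^B: posterior weight 2/3; P(next child type A) = 1/2.
  I^A i × I^A I^B: posterior weight 1/3; P(next child type A) = 1/2.
Weighted sum = 1/2.

1/2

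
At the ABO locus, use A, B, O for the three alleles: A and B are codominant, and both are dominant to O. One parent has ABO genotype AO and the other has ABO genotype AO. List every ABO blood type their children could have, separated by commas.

O, A

Gametes from AO × AO give offspring ABO genotypes AA, AO, OO, i.e. phenotypes O, A.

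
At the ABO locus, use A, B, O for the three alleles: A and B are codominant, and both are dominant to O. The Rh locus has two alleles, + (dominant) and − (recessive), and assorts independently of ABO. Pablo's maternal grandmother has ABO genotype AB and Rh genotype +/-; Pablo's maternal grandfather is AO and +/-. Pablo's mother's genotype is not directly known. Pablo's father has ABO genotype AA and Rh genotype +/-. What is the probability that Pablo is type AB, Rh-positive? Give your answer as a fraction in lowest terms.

3/16

Pablo's mother's ABO genotype from AB × AO: 1/4 AA, 1/4 AB, 1/4 AO, 1/4 BO.
Crossing each possibility with the father AA and summing P(type AB): 1/4·0 + 1/4·1/2 + 1/4·0 + 1/4·1/2 = 1/4.
Similarly for Rh via the mother's Rh distribution: P(Rh+) = 3/4.
Independent loci: 1/4 × 3/4 = 3/16.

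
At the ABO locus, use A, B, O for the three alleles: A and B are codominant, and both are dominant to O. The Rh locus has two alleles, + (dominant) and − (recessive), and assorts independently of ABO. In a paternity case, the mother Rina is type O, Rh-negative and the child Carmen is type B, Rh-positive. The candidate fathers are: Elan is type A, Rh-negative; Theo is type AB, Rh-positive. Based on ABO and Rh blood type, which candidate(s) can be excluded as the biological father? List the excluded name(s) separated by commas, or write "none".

Elan

A candidate is excluded only if no genotype consistent with his phenotype could produce a type B, Rh-positive child with a type O, Rh-negative mother.
Elan (type A, Rh-): no genotype consistent with that phenotype can produce a type-B Rh+ child with a type-O mother.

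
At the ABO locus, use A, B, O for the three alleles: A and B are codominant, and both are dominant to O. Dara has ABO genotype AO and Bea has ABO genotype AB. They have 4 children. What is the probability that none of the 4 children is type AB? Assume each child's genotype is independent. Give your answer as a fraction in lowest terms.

81/256

ABO cross AO × AB → 1/2 A, 1/4 B, 1/4 AB.
So P(type AB) = 1/4 per child.
P(not type AB) = 3/4 for one child; (3/4)^4 = 81/256.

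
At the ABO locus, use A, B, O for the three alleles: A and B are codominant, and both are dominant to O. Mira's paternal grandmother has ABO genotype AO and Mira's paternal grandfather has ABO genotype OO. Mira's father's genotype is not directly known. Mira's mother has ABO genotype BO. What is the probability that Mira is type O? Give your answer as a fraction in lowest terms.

Mira's father's ABO genotype from AO × OO: 1/2 AO, 1/2 OO.
Crossing each possibility with the mother BO and summing P(type O): 1/2·1/4 + 1/2·1/2 = 3/8.

3/8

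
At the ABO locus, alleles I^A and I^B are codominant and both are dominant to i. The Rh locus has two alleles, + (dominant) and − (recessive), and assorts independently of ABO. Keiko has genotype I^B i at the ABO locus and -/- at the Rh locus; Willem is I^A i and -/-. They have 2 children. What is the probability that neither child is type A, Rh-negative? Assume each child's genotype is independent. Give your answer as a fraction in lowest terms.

9/16

ABO cross I^B i × I^A i → 1/4 O, 1/4 A, 1/4 B, 1/4 AB.
Rh cross -/- × -/- → 1 Rh-; so P(type A, Rh-negative) = 1/4 × 1 = 1/4 per child.
P(not type A, Rh-negative) = 3/4 for one child; (3/4)^2 = 9/16.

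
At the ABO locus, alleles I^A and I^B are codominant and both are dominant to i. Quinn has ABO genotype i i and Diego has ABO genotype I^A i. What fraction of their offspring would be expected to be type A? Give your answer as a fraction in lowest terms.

1/2

ABO cross i i × I^A i → offspring phenotypes: 1/2 O, 1/2 A.
So P(type A) = 1/2.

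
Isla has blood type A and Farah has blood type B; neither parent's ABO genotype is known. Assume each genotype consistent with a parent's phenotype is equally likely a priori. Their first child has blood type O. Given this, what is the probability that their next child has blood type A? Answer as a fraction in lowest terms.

Possible genotypes: Isla ∈ {I^A I^A, I^A i}; Farah ∈ {I^B I^B, I^B i}.
Weight each parental genotype pair by prior × P(type-O child):
  I^A i × I^B i: posterior weight 1; P(next child type A) = 1/4.
Weighted sum = 1/4.

1/4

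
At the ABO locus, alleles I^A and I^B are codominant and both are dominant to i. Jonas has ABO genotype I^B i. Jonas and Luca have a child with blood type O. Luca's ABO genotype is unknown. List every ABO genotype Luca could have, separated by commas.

For each candidate genotype of Luca, check whether crossing it with I^B i can produce every observed child phenotype.
  I^A I^A → possible child types {A, AB} ✗
  I^A I^B → possible child types {A, B, AB} ✗
  I^A i → possible child types {O, A, B, AB} ✓
  I^B I^B → possible child types {B} ✗
  I^B i → possible child types {O, B} ✓
  i i → possible child types {O, B} ✓

I^A i, I^B i, i i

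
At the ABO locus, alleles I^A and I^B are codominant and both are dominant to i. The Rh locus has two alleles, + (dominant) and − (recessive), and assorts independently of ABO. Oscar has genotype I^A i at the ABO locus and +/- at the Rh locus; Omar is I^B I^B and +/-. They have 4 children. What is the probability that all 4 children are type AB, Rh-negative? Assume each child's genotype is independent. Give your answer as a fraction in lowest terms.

ABO cross I^A i × I^B I^B → 1/2 B, 1/2 AB.
Rh cross +/- × +/- → 3/4 Rh+, 1/4 Rh-; so P(type AB, Rh-negative) = 1/2 × 1/4 = 1/8 per child.
All 4 independent: (1/8)^4 = 1/4096.

1/4096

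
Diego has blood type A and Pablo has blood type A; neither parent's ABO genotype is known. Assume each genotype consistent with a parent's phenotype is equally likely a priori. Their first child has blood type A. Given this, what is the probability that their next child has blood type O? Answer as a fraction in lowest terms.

Possible genotypes: Diego ∈ {I^A I^A, I^A i}; Pablo ∈ {I^A I^A, I^A i}.
Weight each parental genotype pair by prior × P(type-A child):
  I^A I^A × I^A I^A: posterior weight 4/15; P(next child type O) = 0.
  I^A I^A × I^A i: posterior weight 4/15; P(next child type O) = 0.
  I^A i × I^A I^A: posterior weight 4/15; P(next child type O) = 0.
  I^A i × I^A i: posterior weight 1/5; P(next child type O) = 1/4.
Weighted sum = 1/20.

1/20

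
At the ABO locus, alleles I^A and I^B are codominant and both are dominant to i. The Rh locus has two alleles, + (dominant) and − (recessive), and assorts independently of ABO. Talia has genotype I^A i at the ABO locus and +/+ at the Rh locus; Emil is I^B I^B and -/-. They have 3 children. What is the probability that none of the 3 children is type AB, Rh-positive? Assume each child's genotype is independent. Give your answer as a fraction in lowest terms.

ABO cross I^A i × I^B I^B → 1/2 B, 1/2 AB.
Rh cross +/+ × -/- → 1 Rh+; so P(type AB, Rh-positive) = 1/2 × 1 = 1/2 per child.
P(not type AB, Rh-positive) = 1/2 for one child; (1/2)^3 = 1/8.

1/8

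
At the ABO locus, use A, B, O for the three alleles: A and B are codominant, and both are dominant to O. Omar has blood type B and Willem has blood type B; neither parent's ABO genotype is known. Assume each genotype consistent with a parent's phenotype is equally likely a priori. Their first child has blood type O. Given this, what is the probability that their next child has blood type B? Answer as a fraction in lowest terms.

Possible genotypes: Omar ∈ {BB, BO}; Willem ∈ {BB, BO}.
Weight each parental genotype pair by prior × P(type-O child):
  BO × BO: posterior weight 1; P(next child type B) = 3/4.
Weighted sum = 3/4.

3/4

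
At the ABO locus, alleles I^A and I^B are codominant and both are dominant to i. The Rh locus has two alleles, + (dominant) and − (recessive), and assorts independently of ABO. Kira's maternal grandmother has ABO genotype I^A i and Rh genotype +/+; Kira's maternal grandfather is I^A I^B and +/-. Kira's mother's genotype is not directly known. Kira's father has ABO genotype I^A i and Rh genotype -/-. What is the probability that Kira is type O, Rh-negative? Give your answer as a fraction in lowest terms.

1/32

Kira's mother's ABO genotype from I^A i × I^A I^B: 1/4 I^A I^A, 1/4 I^A I^B, 1/4 I^A i, 1/4 I^B i.
Crossing each possibility with the father I^A i and summing P(type O): 1/4·0 + 1/4·0 + 1/4·1/4 + 1/4·1/4 = 1/8.
Similarly for Rh via the mother's Rh distribution: P(Rh-) = 1/4.
Independent loci: 1/8 × 1/4 = 1/32.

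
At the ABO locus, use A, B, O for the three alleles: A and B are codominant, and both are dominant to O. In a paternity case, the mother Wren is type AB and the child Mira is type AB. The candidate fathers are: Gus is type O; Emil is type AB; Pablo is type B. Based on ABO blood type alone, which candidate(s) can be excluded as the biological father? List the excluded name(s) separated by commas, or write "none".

Gus

A candidate is excluded only if no genotype consistent with his phenotype could produce a type AB child with a type AB mother.
Gus (type O): no genotype consistent with that phenotype can produce a type-AB child with a type-AB mother.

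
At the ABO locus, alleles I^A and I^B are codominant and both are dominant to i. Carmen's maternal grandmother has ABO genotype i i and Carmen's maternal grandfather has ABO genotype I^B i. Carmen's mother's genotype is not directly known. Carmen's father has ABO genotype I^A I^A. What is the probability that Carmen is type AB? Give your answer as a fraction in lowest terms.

1/4

Carmen's mother's ABO genotype from i i × I^B i: 1/2 I^B i, 1/2 i i.
Crossing each possibility with the father I^A I^A and summing P(type AB): 1/2·1/2 + 1/2·0 = 1/4.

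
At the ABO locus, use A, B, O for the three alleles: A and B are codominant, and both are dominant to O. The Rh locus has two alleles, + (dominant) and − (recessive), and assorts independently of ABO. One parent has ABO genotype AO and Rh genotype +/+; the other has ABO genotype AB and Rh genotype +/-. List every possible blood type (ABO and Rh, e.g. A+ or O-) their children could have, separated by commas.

Gametes from AO × AB give offspring ABO genotypes AA, AB, AO, BO, i.e. phenotypes A, B, AB.
Rh cross +/+ × +/- → phenotypes Rh+.
Combining independently: A+, B+, AB+.

A+, B+, AB+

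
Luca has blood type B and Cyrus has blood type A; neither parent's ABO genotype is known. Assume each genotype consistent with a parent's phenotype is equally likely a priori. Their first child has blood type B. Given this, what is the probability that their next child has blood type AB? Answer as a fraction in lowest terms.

5/12

Possible genotypes: Luca ∈ {BB, BO}; Cyrus ∈ {AA, AO}.
Weight each parental genotype pair by prior × P(type-B child):
  BB × AO: posterior weight 2/3; P(next child type AB) = 1/2.
  BO × AO: posterior weight 1/3; P(next child type AB) = 1/4.
Weighted sum = 5/12.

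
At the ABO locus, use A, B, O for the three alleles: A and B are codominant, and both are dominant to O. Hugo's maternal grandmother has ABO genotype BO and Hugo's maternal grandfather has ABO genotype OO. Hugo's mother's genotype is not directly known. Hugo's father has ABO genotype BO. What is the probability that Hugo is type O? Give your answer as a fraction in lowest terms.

Hugo's mother's ABO genotype from BO × OO: 1/2 BO, 1/2 OO.
Crossing each possibility with the father BO and summing P(type O): 1/2·1/4 + 1/2·1/2 = 3/8.

3/8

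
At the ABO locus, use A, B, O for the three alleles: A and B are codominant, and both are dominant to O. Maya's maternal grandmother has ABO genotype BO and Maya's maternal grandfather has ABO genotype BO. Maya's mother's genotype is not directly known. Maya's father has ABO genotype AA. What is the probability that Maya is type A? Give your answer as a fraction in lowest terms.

Maya's mother's ABO genotype from BO × BO: 1/4 BB, 1/2 BO, 1/4 OO.
Crossing each possibility with the father AA and summing P(type A): 1/4·0 + 1/2·1/2 + 1/4·1 = 1/2.

1/2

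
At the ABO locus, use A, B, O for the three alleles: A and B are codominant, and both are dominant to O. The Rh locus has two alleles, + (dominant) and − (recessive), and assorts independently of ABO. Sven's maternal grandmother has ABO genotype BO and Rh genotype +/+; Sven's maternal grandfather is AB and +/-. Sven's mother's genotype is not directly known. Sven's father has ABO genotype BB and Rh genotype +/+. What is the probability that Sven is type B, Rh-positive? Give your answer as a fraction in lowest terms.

3/4

Sven's mother's ABO genotype from BO × AB: 1/4 AB, 1/4 AO, 1/4 BB, 1/4 BO.
Crossing each possibility with the father BB and summing P(type B): 1/4·1/2 + 1/4·1/2 + 1/4·1 + 1/4·1 = 3/4.
Similarly for Rh via the mother's Rh distribution: P(Rh+) = 1.
Independent loci: 3/4 × 1 = 3/4.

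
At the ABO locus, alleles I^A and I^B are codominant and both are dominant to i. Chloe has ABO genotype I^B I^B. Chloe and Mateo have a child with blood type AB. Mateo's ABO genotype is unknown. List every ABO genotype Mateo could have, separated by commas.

For each candidate genotype of Mateo, check whether crossing it with I^B I^B can produce every observed child phenotype.
  I^A I^A → possible child types {AB} ✓
  I^A I^B → possible child types {B, AB} ✓
  I^A i → possible child types {B, AB} ✓
  I^B I^B → possible child types {B} ✗
  I^B i → possible child types {B} ✗
  i i → possible child types {B} ✗

I^A I^A, I^A I^B, I^A i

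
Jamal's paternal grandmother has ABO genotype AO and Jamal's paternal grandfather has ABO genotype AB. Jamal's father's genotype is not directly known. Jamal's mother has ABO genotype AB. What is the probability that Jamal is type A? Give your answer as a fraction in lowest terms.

3/8

Jamal's father's ABO genotype from AO × AB: 1/4 AA, 1/4 AB, 1/4 AO, 1/4 BO.
Crossing each possibility with the mother AB and summing P(type A): 1/4·1/2 + 1/4·1/4 + 1/4·1/2 + 1/4·1/4 = 3/8.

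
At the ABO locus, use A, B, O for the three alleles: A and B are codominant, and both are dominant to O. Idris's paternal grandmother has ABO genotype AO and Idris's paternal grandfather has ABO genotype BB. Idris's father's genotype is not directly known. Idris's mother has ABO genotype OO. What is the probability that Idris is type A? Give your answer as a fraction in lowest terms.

1/4

Idris's father's ABO genotype from AO × BB: 1/2 AB, 1/2 BO.
Crossing each possibility with the mother OO and summing P(type A): 1/2·1/2 + 1/2·0 = 1/4.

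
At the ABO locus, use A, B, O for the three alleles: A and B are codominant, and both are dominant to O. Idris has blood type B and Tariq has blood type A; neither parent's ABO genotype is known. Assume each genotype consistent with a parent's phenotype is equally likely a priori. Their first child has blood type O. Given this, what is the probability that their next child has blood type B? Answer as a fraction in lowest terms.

Possible genotypes: Idris ∈ {BB, BO}; Tariq ∈ {AA, AO}.
Weight each parental genotype pair by prior × P(type-O child):
  BO × AO: posterior weight 1; P(next child type B) = 1/4.
Weighted sum = 1/4.

1/4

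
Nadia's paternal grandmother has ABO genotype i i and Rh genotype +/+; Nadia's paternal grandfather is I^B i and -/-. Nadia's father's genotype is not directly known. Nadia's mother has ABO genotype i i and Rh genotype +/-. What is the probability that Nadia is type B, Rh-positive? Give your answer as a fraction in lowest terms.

Nadia's father's ABO genotype from i i × I^B i: 1/2 I^B i, 1/2 i i.
Crossing each possibility with the mother i i and summing P(type B): 1/2·1/2 + 1/2·0 = 1/4.
Similarly for Rh via the father's Rh distribution: P(Rh+) = 3/4.
Independent loci: 1/4 × 3/4 = 3/16.

3/16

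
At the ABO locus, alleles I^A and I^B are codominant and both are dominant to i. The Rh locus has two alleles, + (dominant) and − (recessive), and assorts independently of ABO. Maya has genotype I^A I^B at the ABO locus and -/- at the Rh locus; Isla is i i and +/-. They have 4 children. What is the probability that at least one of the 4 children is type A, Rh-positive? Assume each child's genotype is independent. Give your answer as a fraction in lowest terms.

175/256

ABO cross I^A I^B × i i → 1/2 A, 1/2 B.
Rh cross -/- × +/- → 1/2 Rh+, 1/2 Rh-; so P(type A, Rh-positive) = 1/2 × 1/2 = 1/4 per child.
P(none) = (3/4)^4 = 81/256; P(at least one) = 1 − 81/256 = 175/256.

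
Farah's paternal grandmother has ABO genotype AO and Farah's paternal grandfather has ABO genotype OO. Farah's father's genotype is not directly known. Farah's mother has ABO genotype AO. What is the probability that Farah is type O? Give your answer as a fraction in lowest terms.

Farah's father's ABO genotype from AO × OO: 1/2 AO, 1/2 OO.
Crossing each possibility with the mother AO and summing P(type O): 1/2·1/4 + 1/2·1/2 = 3/8.

3/8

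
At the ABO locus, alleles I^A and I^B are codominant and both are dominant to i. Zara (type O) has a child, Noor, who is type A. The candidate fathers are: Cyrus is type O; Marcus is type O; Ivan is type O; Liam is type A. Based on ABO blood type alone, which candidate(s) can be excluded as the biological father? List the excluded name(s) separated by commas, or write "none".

Cyrus, Marcus, Ivan

A candidate is excluded only if no genotype consistent with his phenotype could produce a type A child with a type O mother.
Cyrus (type O): no genotype consistent with that phenotype can produce a type-A child with a type-O mother.
Marcus (type O): no genotype consistent with that phenotype can produce a type-A child with a type-O mother.
Ivan (type O): no genotype consistent with that phenotype can produce a type-A child with a type-O mother.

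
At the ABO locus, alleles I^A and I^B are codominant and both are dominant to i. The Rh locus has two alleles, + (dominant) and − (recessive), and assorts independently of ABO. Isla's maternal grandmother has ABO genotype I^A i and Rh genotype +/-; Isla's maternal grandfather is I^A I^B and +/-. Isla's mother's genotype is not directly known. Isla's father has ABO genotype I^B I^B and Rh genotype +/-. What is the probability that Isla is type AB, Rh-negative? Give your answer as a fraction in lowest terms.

Isla's mother's ABO genotype from I^A i × I^A I^B: 1/4 I^A I^A, 1/4 I^A I^B, 1/4 I^A i, 1/4 I^B i.
Crossing each possibility with the father I^B I^B and summing P(type AB): 1/4·1 + 1/4·1/2 + 1/4·1/2 + 1/4·0 = 1/2.
Similarly for Rh via the mother's Rh distribution: P(Rh-) = 1/4.
Independent loci: 1/2 × 1/4 = 1/8.

1/8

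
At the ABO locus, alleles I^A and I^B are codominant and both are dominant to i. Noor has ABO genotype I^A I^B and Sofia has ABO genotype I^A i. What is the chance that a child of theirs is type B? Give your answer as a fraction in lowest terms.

1/4

ABO cross I^A I^B × I^A i → offspring phenotypes: 1/2 A, 1/4 B, 1/4 AB.
So P(type B) = 1/4.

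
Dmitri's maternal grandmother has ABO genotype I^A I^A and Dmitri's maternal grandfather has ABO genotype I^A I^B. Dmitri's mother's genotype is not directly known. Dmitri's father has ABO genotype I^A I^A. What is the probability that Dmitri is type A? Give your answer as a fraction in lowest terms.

3/4

Dmitri's mother's ABO genotype from I^A I^A × I^A I^B: 1/2 I^A I^A, 1/2 I^A I^B.
Crossing each possibility with the father I^A I^A and summing P(type A): 1/2·1 + 1/2·1/2 = 3/4.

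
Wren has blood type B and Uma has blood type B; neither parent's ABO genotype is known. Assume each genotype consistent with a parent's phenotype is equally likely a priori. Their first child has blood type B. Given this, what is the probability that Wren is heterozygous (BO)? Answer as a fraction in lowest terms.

7/15

Possible genotypes: Wren ∈ {BB, BO}; Uma ∈ {BB, BO}.
Weight each parental genotype pair by prior × P(type-B child):
  BB × BB: posterior weight 4/15.
  BB × BO: posterior weight 4/15.
  BO × BB: posterior weight 4/15.
  BO × BO: posterior weight 1/5.
Sum the posterior weight over pairs where Wren is BO: 7/15.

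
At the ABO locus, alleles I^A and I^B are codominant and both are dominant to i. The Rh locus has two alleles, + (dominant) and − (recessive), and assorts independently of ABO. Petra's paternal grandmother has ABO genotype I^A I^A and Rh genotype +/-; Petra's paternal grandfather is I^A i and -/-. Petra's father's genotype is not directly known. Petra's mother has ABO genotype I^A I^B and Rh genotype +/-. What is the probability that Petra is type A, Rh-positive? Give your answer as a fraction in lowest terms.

Petra's father's ABO genotype from I^A I^A × I^A i: 1/2 I^A I^A, 1/2 I^A i.
Crossing each possibility with the mother I^A I^B and summing P(type A): 1/2·1/2 + 1/2·1/2 = 1/2.
Similarly for Rh via the father's Rh distribution: P(Rh+) = 5/8.
Independent loci: 1/2 × 5/8 = 5/16.

5/16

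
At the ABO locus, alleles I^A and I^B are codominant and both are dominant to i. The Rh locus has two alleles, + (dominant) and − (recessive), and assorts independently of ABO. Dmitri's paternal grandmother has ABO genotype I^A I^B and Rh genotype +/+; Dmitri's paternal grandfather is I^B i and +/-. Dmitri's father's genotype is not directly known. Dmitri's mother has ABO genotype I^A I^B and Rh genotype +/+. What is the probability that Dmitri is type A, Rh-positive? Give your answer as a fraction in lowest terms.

Dmitri's father's ABO genotype from I^A I^B × I^B i: 1/4 I^A I^B, 1/4 I^A i, 1/4 I^B I^B, 1/4 I^B i.
Crossing each possibility with the mother I^A I^B and summing P(type A): 1/4·1/4 + 1/4·1/2 + 1/4·0 + 1/4·1/4 = 1/4.
Similarly for Rh via the father's Rh distribution: P(Rh+) = 1.
Independent loci: 1/4 × 1 = 1/4.

1/4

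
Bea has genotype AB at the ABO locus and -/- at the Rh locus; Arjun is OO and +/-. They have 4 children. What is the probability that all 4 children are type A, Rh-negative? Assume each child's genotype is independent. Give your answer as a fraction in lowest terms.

1/256

ABO cross AB × OO → 1/2 A, 1/2 B.
Rh cross -/- × +/- → 1/2 Rh+, 1/2 Rh-; so P(type A, Rh-negative) = 1/2 × 1/2 = 1/4 per child.
All 4 independent: (1/4)^4 = 1/256.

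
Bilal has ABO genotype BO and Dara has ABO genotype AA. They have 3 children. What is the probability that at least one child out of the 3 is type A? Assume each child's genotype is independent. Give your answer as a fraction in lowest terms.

7/8

ABO cross BO × AA → 1/2 A, 1/2 AB.
So P(type A) = 1/2 per child.
P(none) = (1/2)^3 = 1/8; P(at least one) = 1 − 1/8 = 7/8.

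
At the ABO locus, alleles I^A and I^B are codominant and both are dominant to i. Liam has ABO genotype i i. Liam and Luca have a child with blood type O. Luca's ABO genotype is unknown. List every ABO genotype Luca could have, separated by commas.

For each candidate genotype of Luca, check whether crossing it with i i can produce every observed child phenotype.
  I^A I^A → possible child types {A} ✗
  I^A I^B → possible child types {A, B} ✗
  I^A i → possible child types {O, A} ✓
  I^B I^B → possible child types {B} ✗
  I^B i → possible child types {O, B} ✓
  i i → possible child types {O} ✓

I^A i, I^B i, i i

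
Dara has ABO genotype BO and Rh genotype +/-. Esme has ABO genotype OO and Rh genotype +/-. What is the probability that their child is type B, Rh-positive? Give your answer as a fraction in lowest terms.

3/8

ABO cross BO × OO → offspring phenotypes: 1/2 O, 1/2 B.
Rh cross +/- × +/- → 3/4 Rh+, 1/4 Rh-.
Independent loci: P(type B, Rh-positive) = 1/2 × 3/4 = 3/8.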